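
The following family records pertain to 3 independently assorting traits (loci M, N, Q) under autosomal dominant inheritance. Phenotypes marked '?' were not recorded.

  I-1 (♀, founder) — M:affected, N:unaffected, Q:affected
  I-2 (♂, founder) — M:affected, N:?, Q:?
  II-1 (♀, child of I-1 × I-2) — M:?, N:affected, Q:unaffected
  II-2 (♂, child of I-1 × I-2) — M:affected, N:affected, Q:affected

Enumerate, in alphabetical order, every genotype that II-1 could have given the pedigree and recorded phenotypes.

II-1 ∈ {MM Nn qq, Mm Nn qq, mm Nn qq}

M/I-1 aff ·: Mm|MM
M/I-2 aff ·: Mm|MM
M/II-1 ? I-1×I-2: mm|Mm|MM
M/II-2 aff I-1×I-2: Mm|MM
⇒ M over [I-1,I-2,II-1,II-2]: 15 consistent
N/I-1 un ·: nn
N/I-2 ? ·: Nn|NN
N/II-1 aff I-1×I-2: Nn
N/II-2 aff I-1×I-2: Nn
⇒ N over [I-1,I-2,II-1,II-2]: 2 consistent
Q/I-1 aff ·: Qq
Q/I-2 ? ·: qq|Qq
Q/II-1 un I-1×I-2: qq
Q/II-2 aff I-1×I-2: Qq|QQ
⇒ Q over [I-1,I-2,II-1,II-2]: 3 consistent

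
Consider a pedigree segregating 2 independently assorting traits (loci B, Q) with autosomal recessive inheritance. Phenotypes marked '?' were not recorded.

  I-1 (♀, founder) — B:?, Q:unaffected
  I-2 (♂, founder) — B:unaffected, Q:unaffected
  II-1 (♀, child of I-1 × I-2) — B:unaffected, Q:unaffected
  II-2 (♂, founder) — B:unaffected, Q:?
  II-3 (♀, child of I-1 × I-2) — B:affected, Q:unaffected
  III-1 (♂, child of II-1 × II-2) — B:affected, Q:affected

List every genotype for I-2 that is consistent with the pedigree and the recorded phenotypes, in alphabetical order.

B/I-1 ? ·: Bb|bb
B/I-2 un ·: Bb
B/II-1 un I-1×I-2: Bb
B/II-2 un ·: Bb
B/II-3 aff I-1×I-2: bb
B/III-1 aff II-1×II-2: bb
⇒ B over [I-1,I-2,II-1,II-2,II-3,III-1]: 2 consistent
Q/I-1 un ·: QQ|Qq
Q/I-2 un ·: QQ|Qq
Q/II-1 un I-1×I-2: Qq
Q/II-2 ? ·: Qq|qq
Q/II-3 un I-1×I-2: QQ|Qq
Q/III-1 aff II-1×II-2: qq
⇒ Q over [I-1,I-2,II-1,II-2,II-3,III-1]: 12 consistent

I-2 ∈ {Bb QQ, Bb Qq}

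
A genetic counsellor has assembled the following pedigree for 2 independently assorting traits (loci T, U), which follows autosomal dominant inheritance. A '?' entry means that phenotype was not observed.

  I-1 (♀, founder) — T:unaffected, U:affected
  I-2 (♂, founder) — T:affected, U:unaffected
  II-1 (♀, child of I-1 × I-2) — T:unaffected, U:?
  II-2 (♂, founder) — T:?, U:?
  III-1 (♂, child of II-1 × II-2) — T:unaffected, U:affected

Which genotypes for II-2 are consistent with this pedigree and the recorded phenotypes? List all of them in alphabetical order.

T/I-1 un ·: tt
T/I-2 aff ·: Tt
T/II-1 un I-1×I-2: tt
T/II-2 ? ·: tt|Tt
T/III-1 un II-1×II-2: tt
⇒ T over [I-1,I-2,II-1,II-2,III-1]: 2 consistent
U/I-1 aff ·: Uu|UU
U/I-2 un ·: uu
U/II-1 ? I-1×I-2: uu|Uu
U/II-2 ? ·: uu|Uu|UU
U/III-1 aff II-1×II-2: Uu|UU
⇒ U over [I-1,I-2,II-1,II-2,III-1]: 12 consistent

II-2 ∈ {Tt UU, Tt Uu, Tt uu, tt UU, tt Uu, tt uu}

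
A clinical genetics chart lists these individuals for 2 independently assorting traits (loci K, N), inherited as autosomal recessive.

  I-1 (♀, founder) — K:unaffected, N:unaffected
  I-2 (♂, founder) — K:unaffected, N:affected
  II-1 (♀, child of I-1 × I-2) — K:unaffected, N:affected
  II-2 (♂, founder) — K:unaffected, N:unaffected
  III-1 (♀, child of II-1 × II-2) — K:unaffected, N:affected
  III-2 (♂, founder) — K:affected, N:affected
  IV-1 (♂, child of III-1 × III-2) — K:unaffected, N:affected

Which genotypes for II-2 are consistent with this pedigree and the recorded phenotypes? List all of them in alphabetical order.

II-2 ∈ {KK Nn, Kk Nn}

K/I-1 un ·: KK|Kk
K/I-2 un ·: KK|Kk
K/II-1 un I-1×I-2: KK|Kk
K/II-2 un ·: KK|Kk
K/III-1 un II-1×II-2: KK|Kk
K/III-2 aff ·: kk
K/IV-1 un III-1×III-2: Kk
⇒ K over [I-1,I-2,II-1,II-2,III-1,III-2,IV-1]: 24 consistent
N/I-1 un ·: Nn
N/I-2 aff ·: nn
N/II-1 aff I-1×I-2: nn
N/II-2 un ·: Nn
N/III-1 aff II-1×II-2: nn
N/III-2 aff ·: nn
N/IV-1 aff III-1×III-2: nn
⇒ N over [I-1,I-2,II-1,II-2,III-1,III-2,IV-1]: 1 consistent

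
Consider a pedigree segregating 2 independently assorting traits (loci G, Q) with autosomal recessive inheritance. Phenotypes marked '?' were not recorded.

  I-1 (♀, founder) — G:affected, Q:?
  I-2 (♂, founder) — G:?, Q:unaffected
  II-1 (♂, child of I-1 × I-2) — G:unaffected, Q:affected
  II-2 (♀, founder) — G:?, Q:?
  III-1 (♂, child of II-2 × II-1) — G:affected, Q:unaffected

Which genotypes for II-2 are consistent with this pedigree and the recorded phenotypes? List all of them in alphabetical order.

II-2 ∈ {Gg QQ, Gg Qq, gg QQ, gg Qq}

G/I-1 aff ·: gg
G/I-2 ? ·: GG|Gg
G/II-1 un I-1×I-2: Gg
G/II-2 ? ·: Gg|gg
G/III-1 aff II-2×II-1: gg
⇒ G over [I-1,I-2,II-1,II-2,III-1]: 4 consistent
Q/I-1 ? ·: Qq|qq
Q/I-2 un ·: Qq
Q/II-1 aff I-1×I-2: qq
Q/II-2 ? ·: QQ|Qq
Q/III-1 un II-2×II-1: Qq
⇒ Q over [I-1,I-2,II-1,II-2,III-1]: 4 consistent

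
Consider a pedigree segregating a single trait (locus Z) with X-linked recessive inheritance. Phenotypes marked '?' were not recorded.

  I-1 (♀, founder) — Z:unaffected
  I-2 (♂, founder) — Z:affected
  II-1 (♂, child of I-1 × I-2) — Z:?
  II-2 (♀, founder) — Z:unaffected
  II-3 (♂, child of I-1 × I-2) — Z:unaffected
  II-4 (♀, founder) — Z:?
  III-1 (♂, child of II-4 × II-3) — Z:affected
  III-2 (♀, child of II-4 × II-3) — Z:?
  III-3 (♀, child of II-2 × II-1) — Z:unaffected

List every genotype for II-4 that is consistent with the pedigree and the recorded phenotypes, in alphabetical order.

Z/I-1 un ·: X^ZX^Z|X^ZX^z
Z/I-2 aff ·: X^zY
Z/II-1 ? I-1×I-2: X^ZY|X^zY
Z/II-2 un ·: X^ZX^Z|X^ZX^z
Z/II-3 un I-1×I-2: X^ZY
Z/II-4 ? ·: X^ZX^z|X^zX^z
Z/III-1 aff II-4×II-3: X^zY
Z/III-2 ? II-4×II-3: X^ZX^Z|X^ZX^z
Z/III-3 un II-2×II-1: X^ZX^Z|X^ZX^z
⇒ Z over [I-1,I-2,II-1,II-2,II-3,II-4,III-1,III-2,III-3]: 24 consistent

II-4 ∈ {X^ZX^z, X^zX^z}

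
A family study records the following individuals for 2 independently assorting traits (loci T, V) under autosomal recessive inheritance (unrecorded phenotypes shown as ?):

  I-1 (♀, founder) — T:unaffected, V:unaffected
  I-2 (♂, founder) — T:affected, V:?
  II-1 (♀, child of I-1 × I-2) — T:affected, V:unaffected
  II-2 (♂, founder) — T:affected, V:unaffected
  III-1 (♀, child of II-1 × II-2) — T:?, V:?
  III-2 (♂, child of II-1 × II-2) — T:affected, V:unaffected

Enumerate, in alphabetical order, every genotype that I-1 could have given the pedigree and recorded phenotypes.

T/I-1 un ·: Tt
T/I-2 aff ·: tt
T/II-1 aff I-1×I-2: tt
T/II-2 aff ·: tt
T/III-1 ? II-1×II-2: tt
T/III-2 aff II-1×II-2: tt
⇒ T over [I-1,I-2,II-1,II-2,III-1,III-2]: 1 consistent
V/I-1 un ·: VV|Vv
V/I-2 ? ·: VV|Vv|vv
V/II-1 un I-1×I-2: VV|Vv
V/II-2 un ·: VV|Vv
V/III-1 ? II-1×II-2: VV|Vv|vv
V/III-2 un II-1×II-2: VV|Vv
⇒ V over [I-1,I-2,II-1,II-2,III-1,III-2]: 70 consistent

I-1 ∈ {Tt VV, Tt Vv}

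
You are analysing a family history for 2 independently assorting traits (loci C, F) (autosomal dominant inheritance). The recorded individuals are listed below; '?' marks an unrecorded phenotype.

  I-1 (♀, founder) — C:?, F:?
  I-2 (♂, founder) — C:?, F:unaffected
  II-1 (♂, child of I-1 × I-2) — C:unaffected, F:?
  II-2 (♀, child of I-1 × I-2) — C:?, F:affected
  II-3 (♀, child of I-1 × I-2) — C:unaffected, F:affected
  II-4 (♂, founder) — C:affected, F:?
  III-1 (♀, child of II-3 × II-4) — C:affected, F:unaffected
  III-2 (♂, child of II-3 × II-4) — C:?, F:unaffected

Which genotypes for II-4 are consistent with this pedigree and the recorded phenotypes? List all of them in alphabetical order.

II-4 ∈ {CC Ff, CC ff, Cc Ff, Cc ff}

C/I-1 ? ·: cc|Cc
C/I-2 ? ·: cc|Cc
C/II-1 un I-1×I-2: cc
C/II-2 ? I-1×I-2: cc|Cc|CC
C/II-3 un I-1×I-2: cc
C/II-4 aff ·: Cc|CC
C/III-1 aff II-3×II-4: Cc
C/III-2 ? II-3×II-4: cc|Cc
⇒ C over [I-1,I-2,II-1,II-2,II-3,II-4,III-1,III-2]: 24 consistent
F/I-1 ? ·: Ff|FF
F/I-2 un ·: ff
F/II-1 ? I-1×I-2: ff|Ff
F/II-2 aff I-1×I-2: Ff
F/II-3 aff I-1×I-2: Ff
F/II-4 ? ·: ff|Ff
F/III-1 un II-3×II-4: ff
F/III-2 un II-3×II-4: ff
⇒ F over [I-1,I-2,II-1,II-2,II-3,II-4,III-1,III-2]: 6 consistent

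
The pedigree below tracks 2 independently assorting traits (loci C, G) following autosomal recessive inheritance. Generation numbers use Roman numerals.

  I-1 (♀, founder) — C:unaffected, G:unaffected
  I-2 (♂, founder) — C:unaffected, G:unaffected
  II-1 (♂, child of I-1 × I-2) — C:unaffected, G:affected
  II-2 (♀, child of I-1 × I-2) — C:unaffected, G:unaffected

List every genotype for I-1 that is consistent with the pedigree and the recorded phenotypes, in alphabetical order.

I-1 ∈ {CC Gg, Cc Gg}

C/I-1 un ·: CC|Cc
C/I-2 un ·: CC|Cc
C/II-1 un I-1×I-2: CC|Cc
C/II-2 un I-1×I-2: CC|Cc
⇒ C over [I-1,I-2,II-1,II-2]: 13 consistent
G/I-1 un ·: Gg
G/I-2 un ·: Gg
G/II-1 aff I-1×I-2: gg
G/II-2 un I-1×I-2: GG|Gg
⇒ G over [I-1,I-2,II-1,II-2]: 2 consistent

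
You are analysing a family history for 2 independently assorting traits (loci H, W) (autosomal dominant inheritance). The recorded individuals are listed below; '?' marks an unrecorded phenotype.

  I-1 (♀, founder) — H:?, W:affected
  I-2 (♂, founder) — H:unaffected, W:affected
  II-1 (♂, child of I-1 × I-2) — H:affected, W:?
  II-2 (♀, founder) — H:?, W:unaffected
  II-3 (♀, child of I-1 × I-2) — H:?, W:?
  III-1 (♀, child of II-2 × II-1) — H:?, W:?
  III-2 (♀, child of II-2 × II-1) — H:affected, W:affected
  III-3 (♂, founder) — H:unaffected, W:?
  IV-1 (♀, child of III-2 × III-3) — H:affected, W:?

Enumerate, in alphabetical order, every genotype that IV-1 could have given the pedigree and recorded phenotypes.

H/I-1 ? ·: Hh|HH
H/I-2 un ·: hh
H/II-1 aff I-1×I-2: Hh
H/II-2 ? ·: hh|Hh|HH
H/II-3 ? I-1×I-2: hh|Hh
H/III-1 ? II-2×II-1: hh|Hh|HH
H/III-2 aff II-2×II-1: Hh|HH
H/III-3 un ·: hh
H/IV-1 aff III-2×III-3: Hh
⇒ H over [I-1,I-2,II-1,II-2,II-3,III-1,III-2,III-3,IV-1]: 36 consistent
W/I-1 aff ·: Ww|WW
W/I-2 aff ·: Ww|WW
W/II-1 ? I-1×I-2: Ww|WW
W/II-2 un ·: ww
W/II-3 ? I-1×I-2: ww|Ww|WW
W/III-1 ? II-2×II-1: ww|Ww
W/III-2 aff II-2×II-1: Ww
W/III-3 ? ·: ww|Ww|WW
W/IV-1 ? III-2×III-3: ww|Ww|WW
⇒ W over [I-1,I-2,II-1,II-2,II-3,III-1,III-2,III-3,IV-1]: 154 consistent

IV-1 ∈ {Hh WW, Hh Ww, Hh ww}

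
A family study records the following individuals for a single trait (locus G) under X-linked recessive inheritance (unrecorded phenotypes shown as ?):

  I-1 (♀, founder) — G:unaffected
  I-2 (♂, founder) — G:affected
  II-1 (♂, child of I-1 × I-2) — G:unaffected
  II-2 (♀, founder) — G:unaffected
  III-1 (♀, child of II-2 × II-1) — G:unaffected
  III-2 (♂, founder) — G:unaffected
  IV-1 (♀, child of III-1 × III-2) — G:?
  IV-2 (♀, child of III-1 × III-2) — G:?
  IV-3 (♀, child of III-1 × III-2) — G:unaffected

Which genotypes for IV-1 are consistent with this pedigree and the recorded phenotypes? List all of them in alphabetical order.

IV-1 ∈ {X^GX^G, X^GX^g}

G/I-1 un ·: X^GX^G|X^GX^g
G/I-2 aff ·: X^gY
G/II-1 un I-1×I-2: X^GY
G/II-2 un ·: X^GX^G|X^GX^g
G/III-1 un II-2×II-1: X^GX^G|X^GX^g
G/III-2 un ·: X^GY
G/IV-1 ? III-1×III-2: X^GX^G|X^GX^g
G/IV-2 ? III-1×III-2: X^GX^G|X^GX^g
G/IV-3 un III-1×III-2: X^GX^G|X^GX^g
⇒ G over [I-1,I-2,II-1,II-2,III-1,III-2,IV-1,IV-2,IV-3]: 20 consistent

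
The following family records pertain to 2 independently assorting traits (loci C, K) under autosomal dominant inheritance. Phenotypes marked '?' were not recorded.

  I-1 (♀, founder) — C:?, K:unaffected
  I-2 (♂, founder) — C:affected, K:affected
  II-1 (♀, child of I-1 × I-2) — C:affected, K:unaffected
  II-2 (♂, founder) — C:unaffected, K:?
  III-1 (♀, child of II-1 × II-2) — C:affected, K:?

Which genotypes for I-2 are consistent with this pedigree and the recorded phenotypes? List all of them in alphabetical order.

I-2 ∈ {CC Kk, Cc Kk}

C/I-1 ? ·: cc|Cc|CC
C/I-2 aff ·: Cc|CC
C/II-1 aff I-1×I-2: Cc|CC
C/II-2 un ·: cc
C/III-1 aff II-1×II-2: Cc
⇒ C over [I-1,I-2,II-1,II-2,III-1]: 9 consistent
K/I-1 un ·: kk
K/I-2 aff ·: Kk
K/II-1 un I-1×I-2: kk
K/II-2 ? ·: kk|Kk|KK
K/III-1 ? II-1×II-2: kk|Kk
⇒ K over [I-1,I-2,II-1,II-2,III-1]: 4 consistent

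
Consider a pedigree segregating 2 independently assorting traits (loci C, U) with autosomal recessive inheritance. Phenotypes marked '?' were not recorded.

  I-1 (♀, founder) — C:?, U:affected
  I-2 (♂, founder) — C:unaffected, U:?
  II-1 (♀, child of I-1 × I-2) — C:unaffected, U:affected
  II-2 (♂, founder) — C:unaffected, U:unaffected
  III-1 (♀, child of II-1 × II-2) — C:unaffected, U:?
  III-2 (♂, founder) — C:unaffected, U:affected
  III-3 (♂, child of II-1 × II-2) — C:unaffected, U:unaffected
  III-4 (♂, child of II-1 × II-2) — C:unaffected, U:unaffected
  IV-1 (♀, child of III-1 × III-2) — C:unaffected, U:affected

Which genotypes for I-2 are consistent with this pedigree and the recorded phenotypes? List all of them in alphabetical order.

I-2 ∈ {CC Uu, CC uu, Cc Uu, Cc uu}

C/I-1 ? ·: CC|Cc|cc
C/I-2 un ·: CC|Cc
C/II-1 un I-1×I-2: CC|Cc
C/II-2 un ·: CC|Cc
C/III-1 un II-1×II-2: CC|Cc
C/III-2 un ·: CC|Cc
C/III-3 un II-1×II-2: CC|Cc
C/III-4 un II-1×II-2: CC|Cc
C/IV-1 un III-1×III-2: CC|Cc
⇒ C over [I-1,I-2,II-1,II-2,III-1,III-2,III-3,III-4,IV-1]: 404 consistent
U/I-1 aff ·: uu
U/I-2 ? ·: Uu|uu
U/II-1 aff I-1×I-2: uu
U/II-2 un ·: UU|Uu
U/III-1 ? II-1×II-2: Uu|uu
U/III-2 aff ·: uu
U/III-3 un II-1×II-2: Uu
U/III-4 un II-1×II-2: Uu
U/IV-1 aff III-1×III-2: uu
⇒ U over [I-1,I-2,II-1,II-2,III-1,III-2,III-3,III-4,IV-1]: 6 consistent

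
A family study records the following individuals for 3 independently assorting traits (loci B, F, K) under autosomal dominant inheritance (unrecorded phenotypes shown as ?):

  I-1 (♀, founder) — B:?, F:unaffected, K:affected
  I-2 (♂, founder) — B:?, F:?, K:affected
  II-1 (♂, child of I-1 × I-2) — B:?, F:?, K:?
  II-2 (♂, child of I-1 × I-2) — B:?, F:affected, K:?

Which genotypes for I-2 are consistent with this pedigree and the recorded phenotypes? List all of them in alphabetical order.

I-2 ∈ {BB FF KK, BB FF Kk, BB Ff KK, BB Ff Kk, Bb FF KK, Bb FF Kk, Bb Ff KK, Bb Ff Kk, bb FF KK, bb FF Kk, bb Ff KK, bb Ff Kk}

B/I-1 ? ·: bb|Bb|BB
B/I-2 ? ·: bb|Bb|BB
B/II-1 ? I-1×I-2: bb|Bb|BB
B/II-2 ? I-1×I-2: bb|Bb|BB
⇒ B over [I-1,I-2,II-1,II-2]: 29 consistent
F/I-1 un ·: ff
F/I-2 ? ·: Ff|FF
F/II-1 ? I-1×I-2: ff|Ff
F/II-2 aff I-1×I-2: Ff
⇒ F over [I-1,I-2,II-1,II-2]: 3 consistent
K/I-1 aff ·: Kk|KK
K/I-2 aff ·: Kk|KK
K/II-1 ? I-1×I-2: kk|Kk|KK
K/II-2 ? I-1×I-2: kk|Kk|KK
⇒ K over [I-1,I-2,II-1,II-2]: 18 consistent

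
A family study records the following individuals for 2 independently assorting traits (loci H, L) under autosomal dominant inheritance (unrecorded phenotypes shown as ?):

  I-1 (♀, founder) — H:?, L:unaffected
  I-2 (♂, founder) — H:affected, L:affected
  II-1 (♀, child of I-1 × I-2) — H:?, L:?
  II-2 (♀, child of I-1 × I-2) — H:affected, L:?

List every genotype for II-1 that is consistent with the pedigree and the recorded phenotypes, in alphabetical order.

II-1 ∈ {HH Ll, HH ll, Hh Ll, Hh ll, hh Ll, hh ll}

H/I-1 ? ·: hh|Hh|HH
H/I-2 aff ·: Hh|HH
H/II-1 ? I-1×I-2: hh|Hh|HH
H/II-2 aff I-1×I-2: Hh|HH
⇒ H over [I-1,I-2,II-1,II-2]: 18 consistent
L/I-1 un ·: ll
L/I-2 aff ·: Ll|LL
L/II-1 ? I-1×I-2: ll|Ll
L/II-2 ? I-1×I-2: ll|Ll
⇒ L over [I-1,I-2,II-1,II-2]: 5 consistent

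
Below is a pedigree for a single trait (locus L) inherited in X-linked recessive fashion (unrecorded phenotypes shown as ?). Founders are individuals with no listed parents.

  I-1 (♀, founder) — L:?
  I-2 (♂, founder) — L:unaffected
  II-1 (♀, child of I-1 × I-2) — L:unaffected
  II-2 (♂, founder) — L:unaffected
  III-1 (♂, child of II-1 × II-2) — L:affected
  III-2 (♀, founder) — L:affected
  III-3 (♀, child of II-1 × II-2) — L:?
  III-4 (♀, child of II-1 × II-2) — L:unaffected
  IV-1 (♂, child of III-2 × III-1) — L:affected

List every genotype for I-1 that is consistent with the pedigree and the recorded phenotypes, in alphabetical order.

I-1 ∈ {X^LX^l, X^lX^l}

L/I-1 ? ·: X^LX^l|X^lX^l
L/I-2 un ·: X^LY
L/II-1 un I-1×I-2: X^LX^l
L/II-2 un ·: X^LY
L/III-1 aff II-1×II-2: X^lY
L/III-2 aff ·: X^lX^l
L/III-3 ? II-1×II-2: X^LX^L|X^LX^l
L/III-4 un II-1×II-2: X^LX^L|X^LX^l
L/IV-1 aff III-2×III-1: X^lY
⇒ L over [I-1,I-2,II-1,II-2,III-1,III-2,III-3,III-4,IV-1]: 8 consistent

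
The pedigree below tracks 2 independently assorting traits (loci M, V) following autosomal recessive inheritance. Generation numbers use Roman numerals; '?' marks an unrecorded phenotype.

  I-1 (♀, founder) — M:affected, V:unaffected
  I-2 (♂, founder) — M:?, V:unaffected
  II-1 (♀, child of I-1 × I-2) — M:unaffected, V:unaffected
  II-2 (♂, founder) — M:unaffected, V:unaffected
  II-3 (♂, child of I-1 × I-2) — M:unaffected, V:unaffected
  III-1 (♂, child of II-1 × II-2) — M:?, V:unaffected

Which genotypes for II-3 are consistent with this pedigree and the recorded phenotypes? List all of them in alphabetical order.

M/I-1 aff ·: mm
M/I-2 ? ·: MM|Mm
M/II-1 un I-1×I-2: Mm
M/II-2 un ·: MM|Mm
M/II-3 un I-1×I-2: Mm
M/III-1 ? II-1×II-2: MM|Mm|mm
⇒ M over [I-1,I-2,II-1,II-2,II-3,III-1]: 10 consistent
V/I-1 un ·: VV|Vv
V/I-2 un ·: VV|Vv
V/II-1 un I-1×I-2: VV|Vv
V/II-2 un ·: VV|Vv
V/II-3 un I-1×I-2: VV|Vv
V/III-1 un II-1×II-2: VV|Vv
⇒ V over [I-1,I-2,II-1,II-2,II-3,III-1]: 45 consistent

II-3 ∈ {Mm VV, Mm Vv}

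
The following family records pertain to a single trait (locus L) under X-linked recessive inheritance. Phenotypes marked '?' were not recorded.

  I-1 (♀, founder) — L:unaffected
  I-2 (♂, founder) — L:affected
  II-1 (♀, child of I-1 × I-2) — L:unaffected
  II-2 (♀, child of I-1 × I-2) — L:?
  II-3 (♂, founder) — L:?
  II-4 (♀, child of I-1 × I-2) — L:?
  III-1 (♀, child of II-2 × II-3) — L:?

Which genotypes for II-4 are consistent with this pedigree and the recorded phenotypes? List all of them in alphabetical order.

II-4 ∈ {X^LX^l, X^lX^l}

L/I-1 un ·: X^LX^L|X^LX^l
L/I-2 aff ·: X^lY
L/II-1 un I-1×I-2: X^LX^l
L/II-2 ? I-1×I-2: X^LX^l|X^lX^l
L/II-3 ? ·: X^LY|X^lY
L/II-4 ? I-1×I-2: X^LX^l|X^lX^l
L/III-1 ? II-2×II-3: X^LX^L|X^LX^l|X^lX^l
⇒ L over [I-1,I-2,II-1,II-2,II-3,II-4,III-1]: 16 consistent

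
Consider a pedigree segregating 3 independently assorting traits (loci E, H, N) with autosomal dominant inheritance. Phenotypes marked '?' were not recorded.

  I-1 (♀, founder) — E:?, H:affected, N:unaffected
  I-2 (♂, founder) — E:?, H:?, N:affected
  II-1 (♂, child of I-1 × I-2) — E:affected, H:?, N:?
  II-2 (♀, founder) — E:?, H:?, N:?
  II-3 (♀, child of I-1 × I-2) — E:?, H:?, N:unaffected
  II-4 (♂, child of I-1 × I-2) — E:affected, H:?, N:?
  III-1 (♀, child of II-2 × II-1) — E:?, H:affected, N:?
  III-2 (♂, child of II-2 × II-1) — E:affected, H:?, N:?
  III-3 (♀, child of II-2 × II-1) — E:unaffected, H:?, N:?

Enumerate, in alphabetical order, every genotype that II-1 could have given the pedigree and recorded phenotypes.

E/I-1 ? ·: ee|Ee|EE
E/I-2 ? ·: ee|Ee|EE
E/II-1 aff I-1×I-2: Ee
E/II-2 ? ·: ee|Ee
E/II-3 ? I-1×I-2: ee|Ee|EE
E/II-4 aff I-1×I-2: Ee|EE
E/III-1 ? II-2×II-1: ee|Ee|EE
E/III-2 aff II-2×II-1: Ee|EE
E/III-3 un II-2×II-1: ee
⇒ E over [I-1,I-2,II-1,II-2,II-3,II-4,III-1,III-2,III-3]: 160 consistent
H/I-1 aff ·: Hh|HH
H/I-2 ? ·: hh|Hh|HH
H/II-1 ? I-1×I-2: hh|Hh|HH
H/II-2 ? ·: hh|Hh|HH
H/II-3 ? I-1×I-2: hh|Hh|HH
H/II-4 ? I-1×I-2: hh|Hh|HH
H/III-1 aff II-2×II-1: Hh|HH
H/III-2 ? II-2×II-1: hh|Hh|HH
H/III-3 ? II-2×II-1: hh|Hh|HH
⇒ H over [I-1,I-2,II-1,II-2,II-3,II-4,III-1,III-2,III-3]: 905 consistent
N/I-1 un ·: nn
N/I-2 aff ·: Nn
N/II-1 ? I-1×I-2: nn|Nn
N/II-2 ? ·: nn|Nn|NN
N/II-3 un I-1×I-2: nn
N/II-4 ? I-1×I-2: nn|Nn
N/III-1 ? II-2×II-1: nn|Nn|NN
N/III-2 ? II-2×II-1: nn|Nn|NN
N/III-3 ? II-2×II-1: nn|Nn|NN
⇒ N over [I-1,I-2,II-1,II-2,II-3,II-4,III-1,III-2,III-3]: 106 consistent

II-1 ∈ {Ee HH Nn, Ee HH nn, Ee Hh Nn, Ee Hh nn, Ee hh Nn, Ee hh nn}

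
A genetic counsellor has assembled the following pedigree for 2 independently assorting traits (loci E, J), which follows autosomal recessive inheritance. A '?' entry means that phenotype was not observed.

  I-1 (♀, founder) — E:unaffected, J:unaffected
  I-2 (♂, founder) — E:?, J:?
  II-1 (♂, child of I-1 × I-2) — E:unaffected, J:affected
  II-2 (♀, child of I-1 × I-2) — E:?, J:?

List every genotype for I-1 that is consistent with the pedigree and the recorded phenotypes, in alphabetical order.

E/I-1 un ·: EE|Ee
E/I-2 ? ·: EE|Ee|ee
E/II-1 un I-1×I-2: EE|Ee
E/II-2 ? I-1×I-2: EE|Ee|ee
⇒ E over [I-1,I-2,II-1,II-2]: 18 consistent
J/I-1 un ·: Jj
J/I-2 ? ·: Jj|jj
J/II-1 aff I-1×I-2: jj
J/II-2 ? I-1×I-2: JJ|Jj|jj
⇒ J over [I-1,I-2,II-1,II-2]: 5 consistent

I-1 ∈ {EE Jj, Ee Jj}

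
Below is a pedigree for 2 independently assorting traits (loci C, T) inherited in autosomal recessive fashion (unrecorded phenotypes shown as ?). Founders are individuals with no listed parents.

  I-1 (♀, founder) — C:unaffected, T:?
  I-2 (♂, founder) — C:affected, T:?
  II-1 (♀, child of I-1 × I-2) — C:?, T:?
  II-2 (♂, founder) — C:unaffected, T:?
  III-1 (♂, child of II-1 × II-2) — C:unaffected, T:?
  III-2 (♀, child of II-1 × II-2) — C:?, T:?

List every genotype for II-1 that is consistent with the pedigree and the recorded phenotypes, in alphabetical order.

C/I-1 un ·: CC|Cc
C/I-2 aff ·: cc
C/II-1 ? I-1×I-2: Cc|cc
C/II-2 un ·: CC|Cc
C/III-1 un II-1×II-2: CC|Cc
C/III-2 ? II-1×II-2: CC|Cc|cc
⇒ C over [I-1,I-2,II-1,II-2,III-1,III-2]: 23 consistent
T/I-1 ? ·: TT|Tt|tt
T/I-2 ? ·: TT|Tt|tt
T/II-1 ? I-1×I-2: TT|Tt|tt
T/II-2 ? ·: TT|Tt|tt
T/III-1 ? II-1×II-2: TT|Tt|tt
T/III-2 ? II-1×II-2: TT|Tt|tt
⇒ T over [I-1,I-2,II-1,II-2,III-1,III-2]: 167 consistent

II-1 ∈ {Cc TT, Cc Tt, Cc tt, cc TT, cc Tt, cc tt}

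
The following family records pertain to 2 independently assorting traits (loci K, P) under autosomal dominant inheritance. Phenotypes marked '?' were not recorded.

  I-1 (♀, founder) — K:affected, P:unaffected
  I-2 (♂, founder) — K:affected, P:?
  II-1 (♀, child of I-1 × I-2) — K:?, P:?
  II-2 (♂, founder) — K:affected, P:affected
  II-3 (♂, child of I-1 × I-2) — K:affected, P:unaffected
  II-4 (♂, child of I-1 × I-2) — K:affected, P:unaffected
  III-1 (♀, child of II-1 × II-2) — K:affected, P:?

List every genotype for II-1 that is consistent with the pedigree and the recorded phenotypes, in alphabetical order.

K/I-1 aff ·: Kk|KK
K/I-2 aff ·: Kk|KK
K/II-1 ? I-1×I-2: kk|Kk|KK
K/II-2 aff ·: Kk|KK
K/II-3 aff I-1×I-2: Kk|KK
K/II-4 aff I-1×I-2: Kk|KK
K/III-1 aff II-1×II-2: Kk|KK
⇒ K over [I-1,I-2,II-1,II-2,II-3,II-4,III-1]: 95 consistent
P/I-1 un ·: pp
P/I-2 ? ·: pp|Pp
P/II-1 ? I-1×I-2: pp|Pp
P/II-2 aff ·: Pp|PP
P/II-3 un I-1×I-2: pp
P/II-4 un I-1×I-2: pp
P/III-1 ? II-1×II-2: pp|Pp|PP
⇒ P over [I-1,I-2,II-1,II-2,II-3,II-4,III-1]: 11 consistent

II-1 ∈ {KK Pp, KK pp, Kk Pp, Kk pp, kk Pp, kk pp}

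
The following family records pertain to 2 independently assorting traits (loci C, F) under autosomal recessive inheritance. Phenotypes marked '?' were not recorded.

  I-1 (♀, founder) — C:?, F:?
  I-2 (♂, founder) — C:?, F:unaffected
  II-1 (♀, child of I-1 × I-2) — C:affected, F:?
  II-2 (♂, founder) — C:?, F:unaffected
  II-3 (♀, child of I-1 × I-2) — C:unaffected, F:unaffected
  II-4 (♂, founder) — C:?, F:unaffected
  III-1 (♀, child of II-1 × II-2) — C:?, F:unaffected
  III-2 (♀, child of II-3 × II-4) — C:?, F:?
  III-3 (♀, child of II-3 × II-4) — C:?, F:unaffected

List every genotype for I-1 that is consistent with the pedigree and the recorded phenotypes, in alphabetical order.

C/I-1 ? ·: Cc|cc
C/I-2 ? ·: Cc|cc
C/II-1 aff I-1×I-2: cc
C/II-2 ? ·: CC|Cc|cc
C/II-3 un I-1×I-2: CC|Cc
C/II-4 ? ·: CC|Cc|cc
C/III-1 ? II-1×II-2: Cc|cc
C/III-2 ? II-3×II-4: CC|Cc|cc
C/III-3 ? II-3×II-4: CC|Cc|cc
⇒ C over [I-1,I-2,II-1,II-2,II-3,II-4,III-1,III-2,III-3]: 228 consistent
F/I-1 ? ·: FF|Ff|ff
F/I-2 un ·: FF|Ff
F/II-1 ? I-1×I-2: FF|Ff|ff
F/II-2 un ·: FF|Ff
F/II-3 un I-1×I-2: FF|Ff
F/II-4 un ·: FF|Ff
F/III-1 un II-1×II-2: FF|Ff
F/III-2 ? II-3×II-4: FF|Ff|ff
F/III-3 un II-3×II-4: FF|Ff
⇒ F over [I-1,I-2,II-1,II-2,II-3,II-4,III-1,III-2,III-3]: 460 consistent

I-1 ∈ {Cc FF, Cc Ff, Cc ff, cc FF, cc Ff, cc ff}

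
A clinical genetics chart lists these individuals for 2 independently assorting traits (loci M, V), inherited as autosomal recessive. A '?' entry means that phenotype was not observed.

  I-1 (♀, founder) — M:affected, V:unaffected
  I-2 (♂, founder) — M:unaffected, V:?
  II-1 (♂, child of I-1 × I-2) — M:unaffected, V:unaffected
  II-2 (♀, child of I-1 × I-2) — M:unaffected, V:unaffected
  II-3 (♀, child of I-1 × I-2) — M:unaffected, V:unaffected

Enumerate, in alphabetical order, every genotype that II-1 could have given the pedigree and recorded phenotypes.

M/I-1 aff ·: mm
M/I-2 un ·: MM|Mm
M/II-1 un I-1×I-2: Mm
M/II-2 un I-1×I-2: Mm
M/II-3 un I-1×I-2: Mm
⇒ M over [I-1,I-2,II-1,II-2,II-3]: 2 consistent
V/I-1 un ·: VV|Vv
V/I-2 ? ·: VV|Vv|vv
V/II-1 un I-1×I-2: VV|Vv
V/II-2 un I-1×I-2: VV|Vv
V/II-3 un I-1×I-2: VV|Vv
⇒ V over [I-1,I-2,II-1,II-2,II-3]: 27 consistent

II-1 ∈ {Mm VV, Mm Vv}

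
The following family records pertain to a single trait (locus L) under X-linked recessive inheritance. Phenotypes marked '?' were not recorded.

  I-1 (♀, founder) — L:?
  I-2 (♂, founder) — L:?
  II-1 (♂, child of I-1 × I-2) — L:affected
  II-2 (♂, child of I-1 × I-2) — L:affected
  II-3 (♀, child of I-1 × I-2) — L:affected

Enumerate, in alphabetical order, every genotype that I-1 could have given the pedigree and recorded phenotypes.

I-1 ∈ {X^LX^l, X^lX^l}

L/I-1 ? ·: X^LX^l|X^lX^l
L/I-2 ? ·: X^lY
L/II-1 aff I-1×I-2: X^lY
L/II-2 aff I-1×I-2: X^lY
L/II-3 aff I-1×I-2: X^lX^l
⇒ L over [I-1,I-2,II-1,II-2,II-3]: 2 consistent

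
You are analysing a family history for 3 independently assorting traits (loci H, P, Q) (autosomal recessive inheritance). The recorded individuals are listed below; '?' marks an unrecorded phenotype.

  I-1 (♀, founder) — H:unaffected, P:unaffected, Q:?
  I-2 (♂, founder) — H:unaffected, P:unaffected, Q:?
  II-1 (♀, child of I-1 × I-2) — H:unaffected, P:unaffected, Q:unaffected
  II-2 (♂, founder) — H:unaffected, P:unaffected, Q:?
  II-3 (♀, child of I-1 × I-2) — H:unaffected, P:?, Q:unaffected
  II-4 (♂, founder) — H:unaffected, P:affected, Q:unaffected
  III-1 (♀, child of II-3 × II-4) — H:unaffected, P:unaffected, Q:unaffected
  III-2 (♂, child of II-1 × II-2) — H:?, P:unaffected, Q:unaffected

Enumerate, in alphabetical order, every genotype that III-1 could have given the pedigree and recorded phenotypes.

H/I-1 un ·: HH|Hh
H/I-2 un ·: HH|Hh
H/II-1 un I-1×I-2: HH|Hh
H/II-2 un ·: HH|Hh
H/II-3 un I-1×I-2: HH|Hh
H/II-4 un ·: HH|Hh
H/III-1 un II-3×II-4: HH|Hh
H/III-2 ? II-1×II-2: HH|Hh|hh
⇒ H over [I-1,I-2,II-1,II-2,II-3,II-4,III-1,III-2]: 177 consistent
P/I-1 un ·: PP|Pp
P/I-2 un ·: PP|Pp
P/II-1 un I-1×I-2: PP|Pp
P/II-2 un ·: PP|Pp
P/II-3 ? I-1×I-2: PP|Pp
P/II-4 aff ·: pp
P/III-1 un II-3×II-4: Pp
P/III-2 un II-1×II-2: PP|Pp
⇒ P over [I-1,I-2,II-1,II-2,II-3,II-4,III-1,III-2]: 45 consistent
Q/I-1 ? ·: QQ|Qq|qq
Q/I-2 ? ·: QQ|Qq|qq
Q/II-1 un I-1×I-2: QQ|Qq
Q/II-2 ? ·: QQ|Qq|qq
Q/II-3 un I-1×I-2: QQ|Qq
Q/II-4 un ·: QQ|Qq
Q/III-1 un II-3×II-4: QQ|Qq
Q/III-2 un II-1×II-2: QQ|Qq
⇒ Q over [I-1,I-2,II-1,II-2,II-3,II-4,III-1,III-2]: 281 consistent

III-1 ∈ {HH Pp QQ, HH Pp Qq, Hh Pp QQ, Hh Pp Qq}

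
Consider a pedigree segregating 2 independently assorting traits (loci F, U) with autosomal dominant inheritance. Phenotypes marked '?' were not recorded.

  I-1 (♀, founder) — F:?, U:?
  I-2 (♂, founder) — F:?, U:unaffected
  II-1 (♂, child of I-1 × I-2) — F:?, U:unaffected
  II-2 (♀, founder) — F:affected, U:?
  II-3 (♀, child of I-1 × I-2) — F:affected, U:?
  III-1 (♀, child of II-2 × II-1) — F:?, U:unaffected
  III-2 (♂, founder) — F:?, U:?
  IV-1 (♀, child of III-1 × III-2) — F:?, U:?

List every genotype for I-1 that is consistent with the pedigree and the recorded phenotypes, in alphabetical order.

I-1 ∈ {FF Uu, FF uu, Ff Uu, Ff uu, ff Uu, ff uu}

F/I-1 ? ·: ff|Ff|FF
F/I-2 ? ·: ff|Ff|FF
F/II-1 ? I-1×I-2: ff|Ff|FF
F/II-2 aff ·: Ff|FF
F/II-3 aff I-1×I-2: Ff|FF
F/III-1 ? II-2×II-1: ff|Ff|FF
F/III-2 ? ·: ff|Ff|FF
F/IV-1 ? III-1×III-2: ff|Ff|FF
⇒ F over [I-1,I-2,II-1,II-2,II-3,III-1,III-2,IV-1]: 437 consistent
U/I-1 ? ·: uu|Uu
U/I-2 un ·: uu
U/II-1 un I-1×I-2: uu
U/II-2 ? ·: uu|Uu
U/II-3 ? I-1×I-2: uu|Uu
U/III-1 un II-2×II-1: uu
U/III-2 ? ·: uu|Uu|UU
U/IV-1 ? III-1×III-2: uu|Uu
⇒ U over [I-1,I-2,II-1,II-2,II-3,III-1,III-2,IV-1]: 24 consistent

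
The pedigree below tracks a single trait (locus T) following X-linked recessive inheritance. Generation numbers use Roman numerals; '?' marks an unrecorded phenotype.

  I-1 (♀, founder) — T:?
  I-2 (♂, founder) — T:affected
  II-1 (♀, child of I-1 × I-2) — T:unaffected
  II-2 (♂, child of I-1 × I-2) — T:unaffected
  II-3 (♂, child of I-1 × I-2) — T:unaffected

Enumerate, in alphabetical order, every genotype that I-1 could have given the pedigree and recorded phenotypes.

T/I-1 ? ·: X^TX^T|X^TX^t
T/I-2 aff ·: X^tY
T/II-1 un I-1×I-2: X^TX^t
T/II-2 un I-1×I-2: X^TY
T/II-3 un I-1×I-2: X^TY
⇒ T over [I-1,I-2,II-1,II-2,II-3]: 2 consistent

I-1 ∈ {X^TX^T, X^TX^t}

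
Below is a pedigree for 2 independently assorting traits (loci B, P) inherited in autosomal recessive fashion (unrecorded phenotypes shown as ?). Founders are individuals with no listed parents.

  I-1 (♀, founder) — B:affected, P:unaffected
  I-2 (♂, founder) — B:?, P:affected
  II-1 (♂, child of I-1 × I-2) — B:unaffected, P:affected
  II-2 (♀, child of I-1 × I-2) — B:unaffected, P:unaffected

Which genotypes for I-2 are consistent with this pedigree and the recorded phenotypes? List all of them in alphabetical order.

I-2 ∈ {BB pp, Bb pp}

B/I-1 aff ·: bb
B/I-2 ? ·: BB|Bb
B/II-1 un I-1×I-2: Bb
B/II-2 un I-1×I-2: Bb
⇒ B over [I-1,I-2,II-1,II-2]: 2 consistent
P/I-1 un ·: Pp
P/I-2 aff ·: pp
P/II-1 aff I-1×I-2: pp
P/II-2 un I-1×I-2: Pp
⇒ P over [I-1,I-2,II-1,II-2]: 1 consistent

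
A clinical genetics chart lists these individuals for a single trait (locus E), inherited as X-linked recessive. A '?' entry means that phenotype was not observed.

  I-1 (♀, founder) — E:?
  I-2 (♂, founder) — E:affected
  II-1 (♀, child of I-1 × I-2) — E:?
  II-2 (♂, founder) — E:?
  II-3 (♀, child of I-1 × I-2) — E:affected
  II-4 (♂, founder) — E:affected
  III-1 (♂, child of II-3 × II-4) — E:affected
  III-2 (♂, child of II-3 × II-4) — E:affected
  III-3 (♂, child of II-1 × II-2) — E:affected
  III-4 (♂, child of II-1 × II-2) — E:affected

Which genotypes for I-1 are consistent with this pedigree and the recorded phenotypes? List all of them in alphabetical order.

E/I-1 ? ·: X^EX^e|X^eX^e
E/I-2 aff ·: X^eY
E/II-1 ? I-1×I-2: X^EX^e|X^eX^e
E/II-2 ? ·: X^EY|X^eY
E/II-3 aff I-1×I-2: X^eX^e
E/II-4 aff ·: X^eY
E/III-1 aff II-3×II-4: X^eY
E/III-2 aff II-3×II-4: X^eY
E/III-3 aff II-1×II-2: X^eY
E/III-4 aff II-1×II-2: X^eY
⇒ E over [I-1,I-2,II-1,II-2,II-3,II-4,III-1,III-2,III-3,III-4]: 6 consistent

I-1 ∈ {X^EX^e, X^eX^e}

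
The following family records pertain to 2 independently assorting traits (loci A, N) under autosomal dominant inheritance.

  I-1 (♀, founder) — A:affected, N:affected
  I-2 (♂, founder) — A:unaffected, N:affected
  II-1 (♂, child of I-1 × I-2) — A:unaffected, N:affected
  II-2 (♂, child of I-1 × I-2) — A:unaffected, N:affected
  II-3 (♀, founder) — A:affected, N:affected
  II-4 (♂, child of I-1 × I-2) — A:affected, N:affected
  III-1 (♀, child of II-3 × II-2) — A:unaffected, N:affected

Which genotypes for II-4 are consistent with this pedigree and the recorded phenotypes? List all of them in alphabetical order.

A/I-1 aff ·: Aa
A/I-2 un ·: aa
A/II-1 un I-1×I-2: aa
A/II-2 un I-1×I-2: aa
A/II-3 aff ·: Aa
A/II-4 aff I-1×I-2: Aa
A/III-1 un II-3×II-2: aa
⇒ A over [I-1,I-2,II-1,II-2,II-3,II-4,III-1]: 1 consistent
N/I-1 aff ·: Nn|NN
N/I-2 aff ·: Nn|NN
N/II-1 aff I-1×I-2: Nn|NN
N/II-2 aff I-1×I-2: Nn|NN
N/II-3 aff ·: Nn|NN
N/II-4 aff I-1×I-2: Nn|NN
N/III-1 aff II-3×II-2: Nn|NN
⇒ N over [I-1,I-2,II-1,II-2,II-3,II-4,III-1]: 87 consistent

II-4 ∈ {Aa NN, Aa Nn}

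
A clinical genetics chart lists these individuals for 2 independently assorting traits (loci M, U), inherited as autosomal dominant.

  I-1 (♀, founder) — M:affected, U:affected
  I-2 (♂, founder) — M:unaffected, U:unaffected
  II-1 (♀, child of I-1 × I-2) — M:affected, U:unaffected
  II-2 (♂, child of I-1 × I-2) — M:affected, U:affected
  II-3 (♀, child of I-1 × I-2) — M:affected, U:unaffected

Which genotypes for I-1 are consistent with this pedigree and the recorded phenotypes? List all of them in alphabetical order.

I-1 ∈ {MM Uu, Mm Uu}

M/I-1 aff ·: Mm|MM
M/I-2 un ·: mm
M/II-1 aff I-1×I-2: Mm
M/II-2 aff I-1×I-2: Mm
M/II-3 aff I-1×I-2: Mm
⇒ M over [I-1,I-2,II-1,II-2,II-3]: 2 consistent
U/I-1 aff ·: Uu
U/I-2 un ·: uu
U/II-1 un I-1×I-2: uu
U/II-2 aff I-1×I-2: Uu
U/II-3 un I-1×I-2: uu
⇒ U over [I-1,I-2,II-1,II-2,II-3]: 1 consistent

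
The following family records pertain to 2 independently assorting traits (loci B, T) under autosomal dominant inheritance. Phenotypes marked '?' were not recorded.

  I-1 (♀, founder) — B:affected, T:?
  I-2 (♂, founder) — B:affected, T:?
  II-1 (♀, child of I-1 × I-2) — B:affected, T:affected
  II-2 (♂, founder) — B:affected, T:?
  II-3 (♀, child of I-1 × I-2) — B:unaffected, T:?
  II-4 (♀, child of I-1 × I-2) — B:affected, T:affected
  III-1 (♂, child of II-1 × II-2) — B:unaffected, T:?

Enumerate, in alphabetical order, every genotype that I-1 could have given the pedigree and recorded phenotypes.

I-1 ∈ {Bb TT, Bb Tt, Bb tt}

B/I-1 aff ·: Bb
B/I-2 aff ·: Bb
B/II-1 aff I-1×I-2: Bb
B/II-2 aff ·: Bb
B/II-3 un I-1×I-2: bb
B/II-4 aff I-1×I-2: Bb|BB
B/III-1 un II-1×II-2: bb
⇒ B over [I-1,I-2,II-1,II-2,II-3,II-4,III-1]: 2 consistent
T/I-1 ? ·: tt|Tt|TT
T/I-2 ? ·: tt|Tt|TT
T/II-1 aff I-1×I-2: Tt|TT
T/II-2 ? ·: tt|Tt|TT
T/II-3 ? I-1×I-2: tt|Tt|TT
T/II-4 aff I-1×I-2: Tt|TT
T/III-1 ? II-1×II-2: tt|Tt|TT
⇒ T over [I-1,I-2,II-1,II-2,II-3,II-4,III-1]: 200 consistent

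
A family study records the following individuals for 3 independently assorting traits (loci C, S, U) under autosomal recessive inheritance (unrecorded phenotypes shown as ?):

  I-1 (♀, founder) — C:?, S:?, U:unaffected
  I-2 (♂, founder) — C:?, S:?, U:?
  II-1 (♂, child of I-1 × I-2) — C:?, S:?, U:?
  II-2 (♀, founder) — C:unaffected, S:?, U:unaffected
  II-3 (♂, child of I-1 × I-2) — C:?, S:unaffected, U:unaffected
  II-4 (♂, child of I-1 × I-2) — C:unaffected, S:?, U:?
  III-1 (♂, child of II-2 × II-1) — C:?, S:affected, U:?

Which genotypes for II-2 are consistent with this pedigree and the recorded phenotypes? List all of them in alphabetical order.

II-2 ∈ {CC Ss UU, CC Ss Uu, CC ss UU, CC ss Uu, Cc Ss UU, Cc Ss Uu, Cc ss UU, Cc ss Uu}

C/I-1 ? ·: CC|Cc|cc
C/I-2 ? ·: CC|Cc|cc
C/II-1 ? I-1×I-2: CC|Cc|cc
C/II-2 un ·: CC|Cc
C/II-3 ? I-1×I-2: CC|Cc|cc
C/II-4 un I-1×I-2: CC|Cc
C/III-1 ? II-2×II-1: CC|Cc|cc
⇒ C over [I-1,I-2,II-1,II-2,II-3,II-4,III-1]: 175 consistent
S/I-1 ? ·: SS|Ss|ss
S/I-2 ? ·: SS|Ss|ss
S/II-1 ? I-1×I-2: Ss|ss
S/II-2 ? ·: Ss|ss
S/II-3 un I-1×I-2: SS|Ss
S/II-4 ? I-1×I-2: SS|Ss|ss
S/III-1 aff II-2×II-1: ss
⇒ S over [I-1,I-2,II-1,II-2,II-3,II-4,III-1]: 60 consistent
U/I-1 un ·: UU|Uu
U/I-2 ? ·: UU|Uu|uu
U/II-1 ? I-1×I-2: UU|Uu|uu
U/II-2 un ·: UU|Uu
U/II-3 un I-1×I-2: UU|Uu
U/II-4 ? I-1×I-2: UU|Uu|uu
U/III-1 ? II-2×II-1: UU|Uu|uu
⇒ U over [I-1,I-2,II-1,II-2,II-3,II-4,III-1]: 154 consistent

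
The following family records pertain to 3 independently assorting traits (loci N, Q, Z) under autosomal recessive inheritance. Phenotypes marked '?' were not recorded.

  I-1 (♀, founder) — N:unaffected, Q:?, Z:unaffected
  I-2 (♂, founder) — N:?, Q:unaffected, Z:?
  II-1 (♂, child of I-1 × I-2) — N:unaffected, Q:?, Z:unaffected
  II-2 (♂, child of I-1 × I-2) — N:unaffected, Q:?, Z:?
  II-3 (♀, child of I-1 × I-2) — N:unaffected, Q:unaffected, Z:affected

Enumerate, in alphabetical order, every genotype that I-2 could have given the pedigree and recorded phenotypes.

N/I-1 un ·: NN|Nn
N/I-2 ? ·: NN|Nn|nn
N/II-1 un I-1×I-2: NN|Nn
N/II-2 un I-1×I-2: NN|Nn
N/II-3 un I-1×I-2: NN|Nn
⇒ N over [I-1,I-2,II-1,II-2,II-3]: 27 consistent
Q/I-1 ? ·: QQ|Qq|qq
Q/I-2 un ·: QQ|Qq
Q/II-1 ? I-1×I-2: QQ|Qq|qq
Q/II-2 ? I-1×I-2: QQ|Qq|qq
Q/II-3 un I-1×I-2: QQ|Qq
⇒ Q over [I-1,I-2,II-1,II-2,II-3]: 40 consistent
Z/I-1 un ·: Zz
Z/I-2 ? ·: Zz|zz
Z/II-1 un I-1×I-2: ZZ|Zz
Z/II-2 ? I-1×I-2: ZZ|Zz|zz
Z/II-3 aff I-1×I-2: zz
⇒ Z over [I-1,I-2,II-1,II-2,II-3]: 8 consistent

I-2 ∈ {NN QQ Zz, NN QQ zz, NN Qq Zz, NN Qq zz, Nn QQ Zz, Nn QQ zz, Nn Qq Zz, Nn Qq zz, nn QQ Zz, nn QQ zz, nn Qq Zz, nn Qq zz}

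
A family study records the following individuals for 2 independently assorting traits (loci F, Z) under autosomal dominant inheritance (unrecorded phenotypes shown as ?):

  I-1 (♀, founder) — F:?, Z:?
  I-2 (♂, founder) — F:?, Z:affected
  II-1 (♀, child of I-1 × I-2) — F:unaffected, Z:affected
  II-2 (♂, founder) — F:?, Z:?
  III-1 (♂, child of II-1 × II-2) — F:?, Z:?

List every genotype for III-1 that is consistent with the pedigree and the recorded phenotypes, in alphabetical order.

III-1 ∈ {Ff ZZ, Ff Zz, Ff zz, ff ZZ, ff Zz, ff zz}

F/I-1 ? ·: ff|Ff
F/I-2 ? ·: ff|Ff
F/II-1 un I-1×I-2: ff
F/II-2 ? ·: ff|Ff|FF
F/III-1 ? II-1×II-2: ff|Ff
⇒ F over [I-1,I-2,II-1,II-2,III-1]: 16 consistent
Z/I-1 ? ·: zz|Zz|ZZ
Z/I-2 aff ·: Zz|ZZ
Z/II-1 aff I-1×I-2: Zz|ZZ
Z/II-2 ? ·: zz|Zz|ZZ
Z/III-1 ? II-1×II-2: zz|Zz|ZZ
⇒ Z over [I-1,I-2,II-1,II-2,III-1]: 51 consistent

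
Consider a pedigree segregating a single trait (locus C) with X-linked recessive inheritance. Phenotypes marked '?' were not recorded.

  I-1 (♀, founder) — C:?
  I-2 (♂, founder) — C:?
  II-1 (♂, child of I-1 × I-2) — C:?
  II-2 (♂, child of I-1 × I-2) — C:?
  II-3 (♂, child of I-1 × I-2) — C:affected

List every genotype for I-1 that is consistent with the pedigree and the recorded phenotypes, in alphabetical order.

C/I-1 ? ·: X^CX^c|X^cX^c
C/I-2 ? ·: X^CY|X^cY
C/II-1 ? I-1×I-2: X^CY|X^cY
C/II-2 ? I-1×I-2: X^CY|X^cY
C/II-3 aff I-1×I-2: X^cY
⇒ C over [I-1,I-2,II-1,II-2,II-3]: 10 consistent

I-1 ∈ {X^CX^c, X^cX^c}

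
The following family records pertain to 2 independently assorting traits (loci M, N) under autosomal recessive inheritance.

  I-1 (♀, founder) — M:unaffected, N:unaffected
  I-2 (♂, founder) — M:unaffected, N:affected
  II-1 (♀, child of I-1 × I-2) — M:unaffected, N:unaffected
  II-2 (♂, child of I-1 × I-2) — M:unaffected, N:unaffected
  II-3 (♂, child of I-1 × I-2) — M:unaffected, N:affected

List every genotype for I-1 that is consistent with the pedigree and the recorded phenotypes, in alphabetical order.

M/I-1 un ·: MM|Mm
M/I-2 un ·: MM|Mm
M/II-1 un I-1×I-2: MM|Mm
M/II-2 un I-1×I-2: MM|Mm
M/II-3 un I-1×I-2: MM|Mm
⇒ M over [I-1,I-2,II-1,II-2,II-3]: 25 consistent
N/I-1 un ·: Nn
N/I-2 aff ·: nn
N/II-1 un I-1×I-2: Nn
N/II-2 un I-1×I-2: Nn
N/II-3 aff I-1×I-2: nn
⇒ N over [I-1,I-2,II-1,II-2,II-3]: 1 consistent

I-1 ∈ {MM Nn, Mm Nn}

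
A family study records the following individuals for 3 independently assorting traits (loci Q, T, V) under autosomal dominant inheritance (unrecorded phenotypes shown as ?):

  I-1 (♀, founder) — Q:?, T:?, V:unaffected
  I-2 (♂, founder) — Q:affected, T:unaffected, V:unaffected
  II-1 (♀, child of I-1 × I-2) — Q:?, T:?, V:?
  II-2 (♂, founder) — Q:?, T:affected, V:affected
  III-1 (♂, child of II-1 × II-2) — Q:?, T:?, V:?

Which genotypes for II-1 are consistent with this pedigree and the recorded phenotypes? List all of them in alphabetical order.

Q/I-1 ? ·: qq|Qq|QQ
Q/I-2 aff ·: Qq|QQ
Q/II-1 ? I-1×I-2: qq|Qq|QQ
Q/II-2 ? ·: qq|Qq|QQ
Q/III-1 ? II-1×II-2: qq|Qq|QQ
⇒ Q over [I-1,I-2,II-1,II-2,III-1]: 59 consistent
T/I-1 ? ·: tt|Tt|TT
T/I-2 un ·: tt
T/II-1 ? I-1×I-2: tt|Tt
T/II-2 aff ·: Tt|TT
T/III-1 ? II-1×II-2: tt|Tt|TT
⇒ T over [I-1,I-2,II-1,II-2,III-1]: 16 consistent
V/I-1 un ·: vv
V/I-2 un ·: vv
V/II-1 ? I-1×I-2: vv
V/II-2 aff ·: Vv|VV
V/III-1 ? II-1×II-2: vv|Vv
⇒ V over [I-1,I-2,II-1,II-2,III-1]: 3 consistent

II-1 ∈ {QQ Tt vv, QQ tt vv, Qq Tt vv, Qq tt vv, qq Tt vv, qq tt vv}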